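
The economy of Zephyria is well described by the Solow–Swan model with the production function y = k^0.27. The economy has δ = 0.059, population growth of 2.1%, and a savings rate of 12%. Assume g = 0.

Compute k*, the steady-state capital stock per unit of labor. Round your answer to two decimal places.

At the steady state, Δk = 0, so s·k^α = (n + δ)·k.
Rearranging, k^(1−α) = s / (n + δ).
k^0.73 = 0.12 / (0.021 + 0.059) = 0.12 / 0.080 = 1.5000
k* = 1.5000^(1/0.73) ≈ 1.7427

k* ≈ 1.74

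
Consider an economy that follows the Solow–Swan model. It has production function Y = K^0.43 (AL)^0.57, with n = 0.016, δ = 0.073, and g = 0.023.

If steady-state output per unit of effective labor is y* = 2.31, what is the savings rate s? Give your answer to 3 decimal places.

s ≈ 0.340

Steady state requires s·f(k) = (n + g + δ)·k, i.e. s·k^α = (n + g + δ)·k.
Since y* = [s/(n + g + δ)]^(α/(1−α)), we have s/(n + g + δ) = (y*)^((1−α)/α) = 2.31^1.3256 = 3.0339.
Therefore s = 3.0339 × (n + g + δ) = 3.0339 × 0.112 = 0.3398.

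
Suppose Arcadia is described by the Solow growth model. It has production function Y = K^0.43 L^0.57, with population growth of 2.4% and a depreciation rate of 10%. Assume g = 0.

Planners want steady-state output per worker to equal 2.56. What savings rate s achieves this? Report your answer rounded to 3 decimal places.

At the steady state, Δk = 0, so s·k^α = (n + δ)·k.
Since y* = [s/(n + δ)]^(α/(1−α)), we have s/(n + δ) = (y*)^((1−α)/α) = 2.56^1.3256 = 3.4767.
Therefore s = 3.4767 × (n + δ) = 3.4767 × 0.124 = 0.4311.

s ≈ 0.431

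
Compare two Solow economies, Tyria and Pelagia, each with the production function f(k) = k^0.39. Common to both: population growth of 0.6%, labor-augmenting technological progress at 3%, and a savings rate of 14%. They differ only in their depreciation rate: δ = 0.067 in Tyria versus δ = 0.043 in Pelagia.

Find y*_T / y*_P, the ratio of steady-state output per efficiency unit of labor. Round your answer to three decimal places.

Steady-state y* = [s/(n + g + δ)]^(α/(1−α)), so the ratio is [ (s_T/(n + g + δ)_T) / (s_P/(n + g + δ)_P) ]^0.6393.
s_T/(n + g + δ)_T = 0.14/0.103 = 1.3592; s_P/(n + g + δ)_P = 0.14/0.079 = 1.7722.
Ratio = (1.3592/1.7722)^0.6393 = 0.7670^0.6393 ≈ 0.8440

ratio ≈ 0.844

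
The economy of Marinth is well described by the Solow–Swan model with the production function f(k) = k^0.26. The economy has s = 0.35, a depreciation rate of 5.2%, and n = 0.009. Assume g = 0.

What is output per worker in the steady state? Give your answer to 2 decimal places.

y* ≈ 1.85

At the steady state, Δk = 0, so s·k^α = (n + δ)·k.
Dividing both sides by k: k^(1−α) = s / (n + δ).
k^0.74 = 0.35 / (0.009 + 0.052) = 0.35 / 0.061 = 5.7377
k* = 5.7377^(1/0.74) ≈ 10.6004
y* = (k*)^α = 10.6004^0.26 ≈ 1.8475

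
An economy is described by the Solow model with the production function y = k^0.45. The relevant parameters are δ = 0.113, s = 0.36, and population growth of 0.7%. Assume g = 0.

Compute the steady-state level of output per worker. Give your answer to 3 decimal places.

At the steady state, Δk = 0, so s·k^α = (n + δ)·k.
Rearranging, k^(1−α) = s / (n + δ).
k^0.55 = 0.36 / (0.007 + 0.113) = 0.36 / 0.120 = 3.0000
k* = 3.0000^(1/0.55) ≈ 7.3704
y* = (k*)^α = 7.3704^0.45 ≈ 2.4568

y* = 2.457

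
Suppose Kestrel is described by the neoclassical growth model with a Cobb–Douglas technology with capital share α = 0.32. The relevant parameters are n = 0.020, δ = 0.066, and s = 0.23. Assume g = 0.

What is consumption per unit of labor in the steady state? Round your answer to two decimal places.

At the steady state, Δk = 0, so s·k^α = (n + δ)·k.
Rearranging, k^(1−α) = s / (n + δ).
k^0.68 = 0.23 / (0.020 + 0.066) = 0.23 / 0.086 = 2.6744
k* = 2.6744^(1/0.68) ≈ 4.2489
y* = (k*)^α = 4.2489^0.32 ≈ 1.5887
c* = (1 − s)·y* = (1 − 0.23) × 1.5887 ≈ 1.2233

c* = 1.22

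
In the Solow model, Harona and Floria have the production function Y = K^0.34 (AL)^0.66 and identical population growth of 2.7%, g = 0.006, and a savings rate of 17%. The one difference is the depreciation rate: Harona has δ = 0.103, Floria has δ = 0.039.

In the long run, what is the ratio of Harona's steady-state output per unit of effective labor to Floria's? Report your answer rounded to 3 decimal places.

Steady-state y* = [s/(n + g + δ)]^(α/(1−α)), so the ratio is [ (s_H/(n + g + δ)_H) / (s_F/(n + g + δ)_F) ]^0.5152.
s_H/(n + g + δ)_H = 0.17/0.136 = 1.2500; s_F/(n + g + δ)_F = 0.17/0.072 = 2.3611.
Ratio = (1.2500/2.3611)^0.5152 = 0.5294^0.5152 ≈ 0.7206

y*_H / y*_F ≈ 0.721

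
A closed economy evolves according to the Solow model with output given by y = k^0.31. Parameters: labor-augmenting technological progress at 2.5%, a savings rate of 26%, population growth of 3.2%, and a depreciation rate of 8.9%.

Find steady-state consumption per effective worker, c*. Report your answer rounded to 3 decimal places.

At the steady state, Δk = 0, so s·k^α = (n + g + δ)·k.
Dividing both sides by k: k^(1−α) = s / (n + g + δ).
k^0.69 = 0.26 / (0.032 + 0.025 + 0.089) = 0.26 / 0.146 = 1.7808
k* = 1.7808^(1/0.69) ≈ 2.3079
y* = (k*)^α = 2.3079^0.31 ≈ 1.2960
c* = (1 − s)·y* = (1 − 0.26) × 1.2960 ≈ 0.9590

c* = 0.959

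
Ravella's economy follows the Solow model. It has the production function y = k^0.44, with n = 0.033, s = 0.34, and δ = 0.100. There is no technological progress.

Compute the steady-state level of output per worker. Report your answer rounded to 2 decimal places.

y* = 2.09

At the steady state, Δk = 0, so s·k^α = (n + δ)·k.
Rearranging, k^(1−α) = s / (n + δ).
k^0.56 = 0.34 / (0.033 + 0.100) = 0.34 / 0.133 = 2.5564
k* = 2.5564^(1/0.56) ≈ 5.3445
y* = (k*)^α = 5.3445^0.44 ≈ 2.0906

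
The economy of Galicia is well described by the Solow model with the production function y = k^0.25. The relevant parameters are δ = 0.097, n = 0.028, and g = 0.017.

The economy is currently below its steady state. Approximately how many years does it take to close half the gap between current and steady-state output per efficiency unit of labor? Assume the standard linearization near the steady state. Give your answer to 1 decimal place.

half-life ≈ 6.5 years

Near the steady state the convergence rate is λ = (1 − α)(n + g + δ).
λ = (1 − 0.25) × 0.142 = 0.75 × 0.142 = 0.1065
Half-life = ln 2 / λ = 0.6931 / 0.1065 ≈ 6.51 years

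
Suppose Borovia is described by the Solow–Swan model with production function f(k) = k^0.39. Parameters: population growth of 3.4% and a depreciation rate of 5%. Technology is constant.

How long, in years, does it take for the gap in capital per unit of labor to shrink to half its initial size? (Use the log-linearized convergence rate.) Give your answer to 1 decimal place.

Near the steady state the convergence rate is λ = (1 − α)(n + δ).
λ = (1 − 0.39) × 0.084 = 0.61 × 0.084 = 0.05124
Half-life = ln 2 / λ = 0.6931 / 0.05124 ≈ 13.53 years

half-life ≈ 13.5 years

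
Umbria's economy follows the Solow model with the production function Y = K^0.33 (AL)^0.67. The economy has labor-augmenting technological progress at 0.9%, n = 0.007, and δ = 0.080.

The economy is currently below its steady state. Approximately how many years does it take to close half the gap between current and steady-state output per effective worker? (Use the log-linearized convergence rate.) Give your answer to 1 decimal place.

Near the steady state the convergence rate is λ = (1 − α)(n + g + δ).
λ = (1 − 0.33) × 0.096 = 0.67 × 0.096 = 0.06432
Half-life = ln 2 / λ = 0.6931 / 0.06432 ≈ 10.78 years

about 10.8 years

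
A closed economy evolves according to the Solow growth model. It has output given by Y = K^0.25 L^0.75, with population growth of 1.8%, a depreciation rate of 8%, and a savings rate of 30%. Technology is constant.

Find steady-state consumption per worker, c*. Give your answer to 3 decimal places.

At the steady state, Δk = 0, so s·k^α = (n + δ)·k.
Rearranging, k^(1−α) = s / (n + δ).
k^0.75 = 0.30 / (0.018 + 0.080) = 0.30 / 0.098 = 3.0612
k* = 3.0612^(1/0.75) ≈ 4.4448
y* = (k*)^α = 4.4448^0.25 ≈ 1.4520
c* = (1 − s)·y* = (1 − 0.30) × 1.4520 ≈ 1.0164

c* ≈ 1.016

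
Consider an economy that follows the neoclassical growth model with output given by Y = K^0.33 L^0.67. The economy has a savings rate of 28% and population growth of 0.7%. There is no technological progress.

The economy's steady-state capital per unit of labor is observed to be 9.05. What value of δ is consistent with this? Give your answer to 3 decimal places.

δ ≈ 0.057

Steady state requires s·f(k) = (n + δ)·k, i.e. s·k^α = (n + δ)·k.
So s / (n + δ) = (k*)^(1−α) = 9.05^0.67 = 4.3748.
Therefore n + δ = s / 4.3748 = 0.28 / 4.3748 = 0.0640, so δ = 0.0640 − 0.007 = 0.0570.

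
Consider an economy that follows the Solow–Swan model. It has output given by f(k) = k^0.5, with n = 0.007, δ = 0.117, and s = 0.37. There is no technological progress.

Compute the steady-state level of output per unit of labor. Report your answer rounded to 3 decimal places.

At the steady state, Δk = 0, so s·k^α = (n + δ)·k.
Dividing both sides by k: k^(1−α) = s / (n + δ).
k^0.5 = 0.37 / (0.007 + 0.117) = 0.37 / 0.124 = 2.9839
k* = 2.9839^(1/0.5) ≈ 8.9037
y* = (k*)^α = 8.9037^0.5 ≈ 2.9839

y* = 2.984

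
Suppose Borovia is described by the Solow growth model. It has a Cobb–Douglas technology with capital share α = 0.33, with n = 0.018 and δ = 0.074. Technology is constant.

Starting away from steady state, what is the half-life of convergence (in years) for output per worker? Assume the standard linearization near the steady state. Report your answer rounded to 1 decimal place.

about 11.2 years

Near the steady state the convergence rate is λ = (1 − α)(n + δ).
λ = (1 − 0.33) × 0.092 = 0.67 × 0.092 = 0.06164
Half-life = ln 2 / λ = 0.6931 / 0.06164 ≈ 11.24 years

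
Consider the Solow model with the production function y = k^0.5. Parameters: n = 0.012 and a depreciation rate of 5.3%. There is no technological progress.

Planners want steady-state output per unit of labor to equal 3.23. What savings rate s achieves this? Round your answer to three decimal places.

s ≈ 0.210

Steady state requires s·f(k) = (n + δ)·k, i.e. s·k^α = (n + δ)·k.
Since y* = [s/(n + δ)]^(α/(1−α)), we have s/(n + δ) = (y*)^((1−α)/α) = 3.23^1 = 3.2300.
Therefore s = 3.2300 × (n + δ) = 3.2300 × 0.065 = 0.2100.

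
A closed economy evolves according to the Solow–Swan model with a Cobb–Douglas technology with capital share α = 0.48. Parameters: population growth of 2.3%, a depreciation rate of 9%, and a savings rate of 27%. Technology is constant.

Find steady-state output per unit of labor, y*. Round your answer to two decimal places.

At the steady state, Δk = 0, so s·k^α = (n + δ)·k.
Dividing both sides by k: k^(1−α) = s / (n + δ).
k^0.52 = 0.27 / (0.023 + 0.090) = 0.27 / 0.113 = 2.3894
k* = 2.3894^(1/0.52) ≈ 5.3392
y* = (k*)^α = 5.3392^0.48 ≈ 2.2345

y* ≈ 2.23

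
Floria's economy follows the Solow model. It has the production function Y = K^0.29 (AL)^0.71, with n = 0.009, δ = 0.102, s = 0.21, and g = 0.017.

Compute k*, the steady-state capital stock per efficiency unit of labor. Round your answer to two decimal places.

In steady state, investment equals break-even investment: s·k^α = (n + g + δ)·k.
Rearranging, k^(1−α) = s / (n + g + δ).
k^0.71 = 0.21 / (0.009 + 0.017 + 0.102) = 0.21 / 0.128 = 1.6406
k* = 1.6406^(1/0.71) ≈ 2.0083

k* = 2.01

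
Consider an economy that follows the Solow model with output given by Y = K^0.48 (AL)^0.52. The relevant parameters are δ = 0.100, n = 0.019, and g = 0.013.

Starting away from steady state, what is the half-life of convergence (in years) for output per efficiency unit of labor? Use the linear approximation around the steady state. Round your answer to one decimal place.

Near the steady state the convergence rate is λ = (1 − α)(n + g + δ).
λ = (1 − 0.48) × 0.132 = 0.52 × 0.132 = 0.06864
Half-life = ln 2 / λ = 0.6931 / 0.06864 ≈ 10.10 years

t_½ ≈ 10.1 years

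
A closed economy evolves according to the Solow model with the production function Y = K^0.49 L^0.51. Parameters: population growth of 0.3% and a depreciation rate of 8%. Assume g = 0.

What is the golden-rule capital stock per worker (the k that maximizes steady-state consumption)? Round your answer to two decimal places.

The golden rule sets f'(k) = n + δ, i.e. α·k^(α−1) = n + δ.
So k^(1−α) = α / (n + δ) = 0.49 / 0.083 = 5.9036.
k_gold = 5.9036^(1/0.51) ≈ 32.5083

k_gold ≈ 32.51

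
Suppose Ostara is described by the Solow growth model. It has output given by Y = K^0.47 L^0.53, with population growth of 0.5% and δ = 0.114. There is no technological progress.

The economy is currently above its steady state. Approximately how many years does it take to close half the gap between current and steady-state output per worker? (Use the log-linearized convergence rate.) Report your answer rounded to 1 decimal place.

Near the steady state the convergence rate is λ = (1 − α)(n + δ).
λ = (1 − 0.47) × 0.119 = 0.53 × 0.119 = 0.06307
Half-life = ln 2 / λ = 0.6931 / 0.06307 ≈ 10.99 years

half-life ≈ 11.0 years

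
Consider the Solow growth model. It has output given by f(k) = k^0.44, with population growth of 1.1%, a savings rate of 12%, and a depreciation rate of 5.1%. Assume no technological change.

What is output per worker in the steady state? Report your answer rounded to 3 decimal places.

y* = 1.680

In steady state, investment equals break-even investment: s·k^α = (n + δ)·k.
Dividing both sides by k: k^(1−α) = s / (n + δ).
k^0.56 = 0.12 / (0.011 + 0.051) = 0.12 / 0.062 = 1.9355
k* = 1.9355^(1/0.56) ≈ 3.2519
y* = (k*)^α = 3.2519^0.44 ≈ 1.6801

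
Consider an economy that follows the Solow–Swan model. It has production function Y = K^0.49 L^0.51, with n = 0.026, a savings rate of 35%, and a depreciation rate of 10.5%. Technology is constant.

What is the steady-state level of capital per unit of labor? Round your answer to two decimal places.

k* = 6.87

Steady state requires s·f(k) = (n + δ)·k, i.e. s·k^α = (n + δ)·k.
Rearranging, k^(1−α) = s / (n + δ).
k^0.51 = 0.35 / (0.026 + 0.105) = 0.35 / 0.131 = 2.6718
k* = 2.6718^(1/0.51) ≈ 6.8686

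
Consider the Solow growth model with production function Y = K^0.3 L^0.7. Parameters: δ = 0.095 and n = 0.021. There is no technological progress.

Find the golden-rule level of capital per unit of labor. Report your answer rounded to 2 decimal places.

k_gold ≈ 3.89

The golden rule sets f'(k) = n + δ, i.e. α·k^(α−1) = n + δ.
So k^(1−α) = α / (n + δ) = 0.3 / 0.116 = 2.5862.
k_gold = 2.5862^(1/0.7) ≈ 3.8861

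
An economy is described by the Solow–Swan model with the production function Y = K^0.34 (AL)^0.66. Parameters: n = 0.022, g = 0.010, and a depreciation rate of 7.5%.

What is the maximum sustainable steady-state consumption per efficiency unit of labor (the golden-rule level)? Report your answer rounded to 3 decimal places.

c_gold ≈ 1.197

At the golden rule, f'(k) = n + g + δ, so α·k^(α−1) = n + g + δ and k_gold = (α/(n + g + δ))^(1/(1−α)).
k_gold = (0.34/0.107)^(1/0.66) = 3.1776^1.5152 ≈ 5.7648
c_gold = f(k_gold) − (n + g + δ)·k_gold = 1.8141 − 0.107×5.7648 ≈ 1.1973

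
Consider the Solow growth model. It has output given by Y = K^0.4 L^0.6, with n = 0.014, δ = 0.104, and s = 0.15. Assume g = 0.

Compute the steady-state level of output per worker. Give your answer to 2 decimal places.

y* ≈ 1.17

At the steady state, Δk = 0, so s·k^α = (n + δ)·k.
Dividing both sides by k: k^(1−α) = s / (n + δ).
k^0.6 = 0.15 / (0.014 + 0.104) = 0.15 / 0.118 = 1.2712
k* = 1.2712^(1/0.6) ≈ 1.4917
y* = (k*)^α = 1.4917^0.4 ≈ 1.1735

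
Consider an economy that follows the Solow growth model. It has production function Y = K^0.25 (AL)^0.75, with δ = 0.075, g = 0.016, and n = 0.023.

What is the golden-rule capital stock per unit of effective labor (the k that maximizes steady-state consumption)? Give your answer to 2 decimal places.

k_gold ≈ 2.85

The golden rule sets f'(k) = n + g + δ, i.e. α·k^(α−1) = n + g + δ.
So k^(1−α) = α / (n + g + δ) = 0.25 / 0.114 = 2.1930.
k_gold = 2.1930^(1/0.75) ≈ 2.8492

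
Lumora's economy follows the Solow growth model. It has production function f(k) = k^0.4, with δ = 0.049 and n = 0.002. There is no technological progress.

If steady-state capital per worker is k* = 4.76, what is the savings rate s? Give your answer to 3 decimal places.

s ≈ 0.130

Steady state requires s·f(k) = (n + δ)·k, i.e. s·k^α = (n + δ)·k.
So s / (n + δ) = (k*)^(1−α) = 4.76^0.6 = 2.5501.
Therefore s = 2.5501 × (n + δ) = 2.5501 × 0.051 = 0.1301.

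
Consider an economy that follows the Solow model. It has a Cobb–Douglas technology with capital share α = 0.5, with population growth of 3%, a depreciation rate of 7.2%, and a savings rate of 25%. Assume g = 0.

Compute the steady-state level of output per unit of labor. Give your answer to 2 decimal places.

y* = 2.45

Steady state requires s·f(k) = (n + δ)·k, i.e. s·k^α = (n + δ)·k.
Dividing both sides by k: k^(1−α) = s / (n + δ).
k^0.5 = 0.25 / (0.030 + 0.072) = 0.25 / 0.102 = 2.4510
k* = 2.4510^(1/0.5) ≈ 6.0074
y* = (k*)^α = 6.0074^0.5 ≈ 2.4510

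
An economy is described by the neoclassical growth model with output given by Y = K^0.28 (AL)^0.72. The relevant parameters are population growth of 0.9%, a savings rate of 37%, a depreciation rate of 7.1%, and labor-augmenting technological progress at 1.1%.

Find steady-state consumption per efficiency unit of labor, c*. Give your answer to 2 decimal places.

Steady state requires s·f(k) = (n + g + δ)·k, i.e. s·k^α = (n + g + δ)·k.
Rearranging, k^(1−α) = s / (n + g + δ).
k^0.72 = 0.37 / (0.009 + 0.011 + 0.071) = 0.37 / 0.091 = 4.0659
k* = 4.0659^(1/0.72) ≈ 7.0154
y* = (k*)^α = 7.0154^0.28 ≈ 1.7254
c* = (1 − s)·y* = (1 − 0.37) × 1.7254 ≈ 1.0870

c* ≈ 1.09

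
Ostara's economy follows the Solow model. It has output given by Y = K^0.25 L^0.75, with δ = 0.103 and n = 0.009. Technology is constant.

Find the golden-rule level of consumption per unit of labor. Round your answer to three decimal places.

c_gold ≈ 0.980

At the golden rule, f'(k) = n + δ, so α·k^(α−1) = n + δ and k_gold = (α/(n + δ))^(1/(1−α)).
k_gold = (0.25/0.112)^(1/0.75) = 2.2321^1.3333 ≈ 2.9170
c_gold = f(k_gold) − (n + δ)·k_gold = 1.3069 − 0.112×2.9170 ≈ 0.9802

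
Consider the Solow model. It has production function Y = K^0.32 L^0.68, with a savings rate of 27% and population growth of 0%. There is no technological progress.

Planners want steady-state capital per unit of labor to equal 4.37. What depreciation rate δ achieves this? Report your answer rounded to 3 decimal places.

δ ≈ 0.099

Steady state requires s·f(k) = (n + δ)·k, i.e. s·k^α = (n + δ)·k.
So s / (n + δ) = (k*)^(1−α) = 4.37^0.68 = 2.7260.
Therefore n + δ = s / 2.7260 = 0.27 / 2.7260 = 0.0990, so δ = 0.0990 − 0.000 = 0.0990.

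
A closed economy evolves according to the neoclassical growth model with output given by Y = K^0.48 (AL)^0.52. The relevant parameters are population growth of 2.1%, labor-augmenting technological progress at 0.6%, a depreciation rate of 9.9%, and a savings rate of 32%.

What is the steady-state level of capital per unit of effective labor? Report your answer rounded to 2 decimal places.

Steady state requires s·f(k) = (n + g + δ)·k, i.e. s·k^α = (n + g + δ)·k.
Dividing both sides by k: k^(1−α) = s / (n + g + δ).
k^0.52 = 0.32 / (0.021 + 0.006 + 0.099) = 0.32 / 0.126 = 2.5397
k* = 2.5397^(1/0.52) ≈ 6.0038

k* ≈ 6.00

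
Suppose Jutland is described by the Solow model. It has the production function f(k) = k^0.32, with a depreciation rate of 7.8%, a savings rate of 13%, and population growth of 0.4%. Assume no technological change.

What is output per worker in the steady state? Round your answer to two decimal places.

In steady state, investment equals break-even investment: s·k^α = (n + δ)·k.
Rearranging, k^(1−α) = s / (n + δ).
k^0.68 = 0.13 / (0.004 + 0.078) = 0.13 / 0.082 = 1.5854
k* = 1.5854^(1/0.68) ≈ 1.9693
y* = (k*)^α = 1.9693^0.32 ≈ 1.2422

y* ≈ 1.24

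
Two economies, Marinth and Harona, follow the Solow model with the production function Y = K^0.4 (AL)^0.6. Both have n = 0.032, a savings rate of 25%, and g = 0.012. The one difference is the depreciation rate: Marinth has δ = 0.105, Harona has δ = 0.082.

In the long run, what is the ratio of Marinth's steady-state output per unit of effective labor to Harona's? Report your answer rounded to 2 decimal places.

y*_M / y*_H ≈ 0.89

Steady-state y* = [s/(n + g + δ)]^(α/(1−α)), so the ratio is [ (s_M/(n + g + δ)_M) / (s_H/(n + g + δ)_H) ]^0.6667.
s_M/(n + g + δ)_M = 0.25/0.149 = 1.6779; s_H/(n + g + δ)_H = 0.25/0.126 = 1.9841.
Ratio = (1.6779/1.9841)^0.6667 = 0.8457^0.6667 ≈ 0.8943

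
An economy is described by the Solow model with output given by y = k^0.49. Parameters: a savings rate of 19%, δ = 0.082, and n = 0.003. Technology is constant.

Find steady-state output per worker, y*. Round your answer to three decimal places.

Steady state requires s·f(k) = (n + δ)·k, i.e. s·k^α = (n + δ)·k.
Rearranging, k^(1−α) = s / (n + δ).
k^0.51 = 0.19 / (0.003 + 0.082) = 0.19 / 0.085 = 2.2353
k* = 2.2353^(1/0.51) ≈ 4.8414
y* = (k*)^α = 4.8414^0.49 ≈ 2.1659

y* = 2.166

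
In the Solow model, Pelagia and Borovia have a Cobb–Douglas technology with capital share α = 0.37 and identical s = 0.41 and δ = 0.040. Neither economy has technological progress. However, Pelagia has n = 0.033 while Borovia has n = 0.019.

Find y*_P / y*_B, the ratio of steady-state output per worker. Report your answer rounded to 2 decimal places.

ratio ≈ 0.88

Steady-state y* = [s/(n + δ)]^(α/(1−α)), so the ratio is [ (s_P/(n + δ)_P) / (s_B/(n + δ)_B) ]^0.5873.
s_P/(n + δ)_P = 0.41/0.073 = 5.6164; s_B/(n + δ)_B = 0.41/0.059 = 6.9492.
Ratio = (5.6164/6.9492)^0.5873 = 0.8082^0.5873 ≈ 0.8824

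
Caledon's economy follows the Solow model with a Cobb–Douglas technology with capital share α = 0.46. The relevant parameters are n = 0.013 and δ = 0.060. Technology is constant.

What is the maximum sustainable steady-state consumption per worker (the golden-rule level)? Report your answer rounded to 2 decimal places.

c_gold ≈ 2.59

At the golden rule, f'(k) = n + δ, so α·k^(α−1) = n + δ and k_gold = (α/(n + δ))^(1/(1−α)).
k_gold = (0.46/0.073)^(1/0.54) = 6.3014^1.8519 ≈ 30.2327
c_gold = f(k_gold) − (n + δ)·k_gold = 4.7975 − 0.073×30.2327 ≈ 2.5905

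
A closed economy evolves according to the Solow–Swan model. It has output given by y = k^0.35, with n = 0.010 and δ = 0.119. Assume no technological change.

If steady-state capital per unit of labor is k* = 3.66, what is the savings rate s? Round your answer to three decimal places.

In steady state, investment equals break-even investment: s·k^α = (n + δ)·k.
So s / (n + δ) = (k*)^(1−α) = 3.66^0.65 = 2.3241.
Therefore s = 2.3241 × (n + δ) = 2.3241 × 0.129 = 0.2998.

s ≈ 0.300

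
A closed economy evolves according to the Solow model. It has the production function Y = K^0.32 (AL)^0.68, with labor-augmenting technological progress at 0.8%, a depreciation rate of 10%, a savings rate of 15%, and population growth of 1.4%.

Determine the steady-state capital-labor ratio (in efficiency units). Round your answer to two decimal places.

k* ≈ 1.36

At the steady state, Δk = 0, so s·k^α = (n + g + δ)·k.
Rearranging, k^(1−α) = s / (n + g + δ).
k^0.68 = 0.15 / (0.014 + 0.008 + 0.100) = 0.15 / 0.122 = 1.2295
k* = 1.2295^(1/0.68) ≈ 1.3550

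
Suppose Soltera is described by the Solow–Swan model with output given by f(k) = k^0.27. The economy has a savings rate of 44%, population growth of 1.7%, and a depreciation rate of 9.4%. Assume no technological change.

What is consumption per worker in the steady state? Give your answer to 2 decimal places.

Steady state requires s·f(k) = (n + δ)·k, i.e. s·k^α = (n + δ)·k.
Dividing both sides by k: k^(1−α) = s / (n + δ).
k^0.73 = 0.44 / (0.017 + 0.094) = 0.44 / 0.111 = 3.9640
k* = 3.9640^(1/0.73) ≈ 6.5972
y* = (k*)^α = 6.5972^0.27 ≈ 1.6643
c* = (1 − s)·y* = (1 − 0.44) × 1.6643 ≈ 0.9320

c* ≈ 0.93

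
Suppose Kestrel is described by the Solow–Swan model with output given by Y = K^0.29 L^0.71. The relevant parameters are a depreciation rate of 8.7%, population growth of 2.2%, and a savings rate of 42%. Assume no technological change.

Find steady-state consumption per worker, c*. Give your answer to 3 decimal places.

c* = 1.006

In steady state, investment equals break-even investment: s·k^α = (n + δ)·k.
Dividing both sides by k: k^(1−α) = s / (n + δ).
k^0.71 = 0.42 / (0.022 + 0.087) = 0.42 / 0.109 = 3.8532
k* = 3.8532^(1/0.71) ≈ 6.6850
y* = (k*)^α = 6.6850^0.29 ≈ 1.7349
c* = (1 − s)·y* = (1 − 0.42) × 1.7349 ≈ 1.0062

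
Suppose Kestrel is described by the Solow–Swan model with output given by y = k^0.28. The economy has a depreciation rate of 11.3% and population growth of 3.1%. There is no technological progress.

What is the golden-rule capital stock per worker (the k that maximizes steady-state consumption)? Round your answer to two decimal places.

k_gold ≈ 2.52

The golden rule sets f'(k) = n + δ, i.e. α·k^(α−1) = n + δ.
So k^(1−α) = α / (n + δ) = 0.28 / 0.144 = 1.9444.
k_gold = 1.9444^(1/0.72) ≈ 2.5182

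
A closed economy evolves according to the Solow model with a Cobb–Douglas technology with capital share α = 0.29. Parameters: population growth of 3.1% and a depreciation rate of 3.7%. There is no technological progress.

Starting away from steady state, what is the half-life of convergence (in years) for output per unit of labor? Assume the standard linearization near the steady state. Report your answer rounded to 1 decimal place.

Near the steady state the convergence rate is λ = (1 − α)(n + δ).
λ = (1 − 0.29) × 0.068 = 0.71 × 0.068 = 0.04828
Half-life = ln 2 / λ = 0.6931 / 0.04828 ≈ 14.36 years

about 14.4 years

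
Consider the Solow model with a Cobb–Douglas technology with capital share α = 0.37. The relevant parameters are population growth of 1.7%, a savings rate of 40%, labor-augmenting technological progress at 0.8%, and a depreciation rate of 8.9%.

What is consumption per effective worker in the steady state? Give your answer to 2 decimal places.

c* = 1.25

In steady state, investment equals break-even investment: s·k^α = (n + g + δ)·k.
Dividing both sides by k: k^(1−α) = s / (n + g + δ).
k^0.63 = 0.40 / (0.017 + 0.008 + 0.089) = 0.40 / 0.114 = 3.5088
k* = 3.5088^(1/0.63) ≈ 7.3338
y* = (k*)^α = 7.3338^0.37 ≈ 2.0901
c* = (1 − s)·y* = (1 − 0.40) × 2.0901 ≈ 1.2541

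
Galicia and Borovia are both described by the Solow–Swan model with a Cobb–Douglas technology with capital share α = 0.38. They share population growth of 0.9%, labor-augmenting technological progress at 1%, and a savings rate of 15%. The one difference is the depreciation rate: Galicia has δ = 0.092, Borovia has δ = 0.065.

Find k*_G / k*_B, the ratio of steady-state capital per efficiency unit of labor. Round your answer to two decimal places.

Steady-state k* = [s/(n + g + δ)]^(1/(1−α)), so the ratio is [ (s_G/(n + g + δ)_G) / (s_B/(n + g + δ)_B) ]^1.6129.
s_G/(n + g + δ)_G = 0.15/0.111 = 1.3514; s_B/(n + g + δ)_B = 0.15/0.084 = 1.7857.
Ratio = (1.3514/1.7857)^1.6129 = 0.7568^1.6129 ≈ 0.6380

ratio ≈ 0.64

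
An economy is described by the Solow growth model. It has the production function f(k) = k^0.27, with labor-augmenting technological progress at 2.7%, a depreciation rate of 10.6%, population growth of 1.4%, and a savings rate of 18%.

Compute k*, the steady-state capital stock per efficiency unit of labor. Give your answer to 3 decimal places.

k* = 1.320

At the steady state, Δk = 0, so s·k^α = (n + g + δ)·k.
Rearranging, k^(1−α) = s / (n + g + δ).
k^0.73 = 0.18 / (0.014 + 0.027 + 0.106) = 0.18 / 0.147 = 1.2245
k* = 1.2245^(1/0.73) ≈ 1.3197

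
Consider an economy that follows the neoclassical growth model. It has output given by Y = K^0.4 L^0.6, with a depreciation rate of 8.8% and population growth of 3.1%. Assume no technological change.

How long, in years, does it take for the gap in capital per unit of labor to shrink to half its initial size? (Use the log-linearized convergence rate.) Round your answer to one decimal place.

Near the steady state the convergence rate is λ = (1 − α)(n + δ).
λ = (1 − 0.4) × 0.119 = 0.6 × 0.119 = 0.0714
Half-life = ln 2 / λ = 0.6931 / 0.0714 ≈ 9.71 years

half-life ≈ 9.7 years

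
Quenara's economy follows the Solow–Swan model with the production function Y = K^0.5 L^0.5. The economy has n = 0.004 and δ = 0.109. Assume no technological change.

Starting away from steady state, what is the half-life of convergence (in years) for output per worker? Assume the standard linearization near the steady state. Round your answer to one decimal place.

about 12.3 years

Near the steady state the convergence rate is λ = (1 − α)(n + δ).
λ = (1 − 0.5) × 0.113 = 0.5 × 0.113 = 0.0565
Half-life = ln 2 / λ = 0.6931 / 0.0565 ≈ 12.27 years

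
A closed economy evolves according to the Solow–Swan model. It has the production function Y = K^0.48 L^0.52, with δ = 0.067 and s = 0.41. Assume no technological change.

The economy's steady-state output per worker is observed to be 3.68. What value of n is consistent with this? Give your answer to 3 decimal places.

n ≈ 0.033

Steady state requires s·f(k) = (n + δ)·k, i.e. s·k^α = (n + δ)·k.
Since y* = [s/(n + δ)]^(α/(1−α)), we have s/(n + δ) = (y*)^((1−α)/α) = 3.68^1.0833 = 4.1019.
Therefore n + δ = s / 4.1019 = 0.41 / 4.1019 = 0.1000, so n = 0.1000 − 0.067 = 0.0330.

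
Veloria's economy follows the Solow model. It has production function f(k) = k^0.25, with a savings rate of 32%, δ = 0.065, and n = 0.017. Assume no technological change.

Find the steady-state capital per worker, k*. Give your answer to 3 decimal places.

k* = 6.144

In steady state, investment equals break-even investment: s·k^α = (n + δ)·k.
Dividing both sides by k: k^(1−α) = s / (n + δ).
k^0.75 = 0.32 / (0.017 + 0.065) = 0.32 / 0.082 = 3.9024
k* = 3.9024^(1/0.75) ≈ 6.1439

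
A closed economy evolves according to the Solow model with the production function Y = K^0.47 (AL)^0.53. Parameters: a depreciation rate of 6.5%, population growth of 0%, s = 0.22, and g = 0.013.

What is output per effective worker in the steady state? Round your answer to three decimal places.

y* ≈ 2.508

At the steady state, Δk = 0, so s·k^α = (n + g + δ)·k.
Dividing both sides by k: k^(1−α) = s / (n + g + δ).
k^0.53 = 0.22 / (0.000 + 0.013 + 0.065) = 0.22 / 0.078 = 2.8205
k* = 2.8205^(1/0.53) ≈ 7.0741
y* = (k*)^α = 7.0741^0.47 ≈ 2.5081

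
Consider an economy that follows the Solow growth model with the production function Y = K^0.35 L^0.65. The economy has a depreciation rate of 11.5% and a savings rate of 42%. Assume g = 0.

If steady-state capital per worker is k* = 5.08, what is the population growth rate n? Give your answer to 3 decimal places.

At the steady state, Δk = 0, so s·k^α = (n + δ)·k.
So s / (n + δ) = (k*)^(1−α) = 5.08^0.65 = 2.8761.
Therefore n + δ = s / 2.8761 = 0.42 / 2.8761 = 0.1460, so n = 0.1460 − 0.115 = 0.0310.

n ≈ 0.031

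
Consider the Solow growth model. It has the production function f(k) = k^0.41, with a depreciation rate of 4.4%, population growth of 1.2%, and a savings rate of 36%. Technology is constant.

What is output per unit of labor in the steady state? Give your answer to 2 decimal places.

y* = 3.64

Steady state requires s·f(k) = (n + δ)·k, i.e. s·k^α = (n + δ)·k.
Dividing both sides by k: k^(1−α) = s / (n + δ).
k^0.59 = 0.36 / (0.012 + 0.044) = 0.36 / 0.056 = 6.4286
k* = 6.4286^(1/0.59) ≈ 23.4255
y* = (k*)^α = 23.4255^0.41 ≈ 3.6440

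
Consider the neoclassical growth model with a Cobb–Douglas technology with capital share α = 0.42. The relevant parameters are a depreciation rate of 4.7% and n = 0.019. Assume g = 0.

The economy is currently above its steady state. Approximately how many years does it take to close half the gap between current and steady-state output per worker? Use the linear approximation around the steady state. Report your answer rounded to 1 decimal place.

Near the steady state the convergence rate is λ = (1 − α)(n + δ).
λ = (1 − 0.42) × 0.066 = 0.58 × 0.066 = 0.03828
Half-life = ln 2 / λ = 0.6931 / 0.03828 ≈ 18.11 years

half-life ≈ 18.1 years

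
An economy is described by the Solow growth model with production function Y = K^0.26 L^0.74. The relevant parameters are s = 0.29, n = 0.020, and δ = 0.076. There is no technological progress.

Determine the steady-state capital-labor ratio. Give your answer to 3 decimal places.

k* ≈ 4.455

At the steady state, Δk = 0, so s·k^α = (n + δ)·k.
Rearranging, k^(1−α) = s / (n + δ).
k^0.74 = 0.29 / (0.020 + 0.076) = 0.29 / 0.096 = 3.0208
k* = 3.0208^(1/0.74) ≈ 4.4546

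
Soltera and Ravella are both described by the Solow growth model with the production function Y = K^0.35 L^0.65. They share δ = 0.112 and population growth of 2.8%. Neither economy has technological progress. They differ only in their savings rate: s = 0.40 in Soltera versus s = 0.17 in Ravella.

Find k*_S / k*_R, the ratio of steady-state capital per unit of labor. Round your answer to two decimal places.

Steady-state k* = [s/(n + δ)]^(1/(1−α)), so the ratio is [ (s_S/(n + δ)_S) / (s_R/(n + δ)_R) ]^1.5385.
s_S/(n + δ)_S = 0.40/0.140 = 2.8571; s_R/(n + δ)_R = 0.17/0.140 = 1.2143.
Ratio = (2.8571/1.2143)^1.5385 = 2.3529^1.5385 ≈ 3.7300

ratio ≈ 3.73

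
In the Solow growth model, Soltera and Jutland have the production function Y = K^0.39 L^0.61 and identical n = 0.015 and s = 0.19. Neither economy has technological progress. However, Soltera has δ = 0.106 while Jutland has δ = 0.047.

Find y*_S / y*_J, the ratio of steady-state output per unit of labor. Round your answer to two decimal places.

Steady-state y* = [s/(n + δ)]^(α/(1−α)), so the ratio is [ (s_S/(n + δ)_S) / (s_J/(n + δ)_J) ]^0.6393.
s_S/(n + δ)_S = 0.19/0.121 = 1.5702; s_J/(n + δ)_J = 0.19/0.062 = 3.0645.
Ratio = (1.5702/3.0645)^0.6393 = 0.5124^0.6393 ≈ 0.6522

ratio ≈ 0.65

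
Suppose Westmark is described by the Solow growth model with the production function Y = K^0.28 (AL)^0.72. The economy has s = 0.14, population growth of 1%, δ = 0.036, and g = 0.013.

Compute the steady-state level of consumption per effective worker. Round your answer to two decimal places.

At the steady state, Δk = 0, so s·k^α = (n + g + δ)·k.
Dividing both sides by k: k^(1−α) = s / (n + g + δ).
k^0.72 = 0.14 / (0.010 + 0.013 + 0.036) = 0.14 / 0.059 = 2.3729
k* = 2.3729^(1/0.72) ≈ 3.3206
y* = (k*)^α = 3.3206^0.28 ≈ 1.3994
c* = (1 − s)·y* = (1 − 0.14) × 1.3994 ≈ 1.2035

c* ≈ 1.20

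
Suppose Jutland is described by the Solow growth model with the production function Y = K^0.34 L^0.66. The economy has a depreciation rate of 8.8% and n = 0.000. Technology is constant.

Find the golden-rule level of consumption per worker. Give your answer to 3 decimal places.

c_gold ≈ 1.324

At the golden rule, f'(k) = n + δ, so α·k^(α−1) = n + δ and k_gold = (α/(n + δ))^(1/(1−α)).
k_gold = (0.34/0.088)^(1/0.66) = 3.8636^1.5152 ≈ 7.7519
c_gold = f(k_gold) − (n + δ)·k_gold = 2.0063 − 0.088×7.7519 ≈ 1.3241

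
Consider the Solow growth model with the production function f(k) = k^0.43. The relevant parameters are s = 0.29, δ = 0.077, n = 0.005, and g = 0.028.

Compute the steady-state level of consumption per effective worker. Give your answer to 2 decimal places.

In steady state, investment equals break-even investment: s·k^α = (n + g + δ)·k.
Dividing both sides by k: k^(1−α) = s / (n + g + δ).
k^0.57 = 0.29 / (0.005 + 0.028 + 0.077) = 0.29 / 0.110 = 2.6364
k* = 2.6364^(1/0.57) ≈ 5.4779
y* = (k*)^α = 5.4779^0.43 ≈ 2.0778
c* = (1 − s)·y* = (1 − 0.29) × 2.0778 ≈ 1.4752

c* ≈ 1.48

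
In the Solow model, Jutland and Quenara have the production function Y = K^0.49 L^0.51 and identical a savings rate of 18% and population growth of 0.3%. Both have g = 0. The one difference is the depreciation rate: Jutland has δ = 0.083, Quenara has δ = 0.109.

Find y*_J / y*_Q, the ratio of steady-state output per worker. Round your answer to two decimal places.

Steady-state y* = [s/(n + δ)]^(α/(1−α)), so the ratio is [ (s_J/(n + δ)_J) / (s_Q/(n + δ)_Q) ]^0.9608.
s_J/(n + δ)_J = 0.18/0.086 = 2.0930; s_Q/(n + δ)_Q = 0.18/0.112 = 1.6071.
Ratio = (2.0930/1.6071)^0.9608 = 1.3023^0.9608 ≈ 1.2889

y*_J / y*_Q ≈ 1.29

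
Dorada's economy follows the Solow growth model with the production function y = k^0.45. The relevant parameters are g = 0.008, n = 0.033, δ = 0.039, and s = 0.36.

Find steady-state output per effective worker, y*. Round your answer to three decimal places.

At the steady state, Δk = 0, so s·k^α = (n + g + δ)·k.
Rearranging, k^(1−α) = s / (n + g + δ).
k^0.55 = 0.36 / (0.033 + 0.008 + 0.039) = 0.36 / 0.080 = 4.5000
k* = 4.5000^(1/0.55) ≈ 15.4049
y* = (k*)^α = 15.4049^0.45 ≈ 3.4233

y* ≈ 3.423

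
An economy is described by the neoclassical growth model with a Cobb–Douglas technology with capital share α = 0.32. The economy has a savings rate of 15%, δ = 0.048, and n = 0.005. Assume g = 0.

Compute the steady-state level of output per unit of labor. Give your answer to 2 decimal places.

y* = 1.63

Steady state requires s·f(k) = (n + δ)·k, i.e. s·k^α = (n + δ)·k.
Dividing both sides by k: k^(1−α) = s / (n + δ).
k^0.68 = 0.15 / (0.005 + 0.048) = 0.15 / 0.053 = 2.8302
k* = 2.8302^(1/0.68) ≈ 4.6178
y* = (k*)^α = 4.6178^0.32 ≈ 1.6316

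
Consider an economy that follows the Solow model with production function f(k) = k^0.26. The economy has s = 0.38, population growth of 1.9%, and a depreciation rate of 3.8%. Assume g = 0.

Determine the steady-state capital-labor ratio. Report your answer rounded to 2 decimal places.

k* = 12.98

At the steady state, Δk = 0, so s·k^α = (n + δ)·k.
Rearranging, k^(1−α) = s / (n + δ).
k^0.74 = 0.38 / (0.019 + 0.038) = 0.38 / 0.057 = 6.6667
k* = 6.6667^(1/0.74) ≈ 12.9835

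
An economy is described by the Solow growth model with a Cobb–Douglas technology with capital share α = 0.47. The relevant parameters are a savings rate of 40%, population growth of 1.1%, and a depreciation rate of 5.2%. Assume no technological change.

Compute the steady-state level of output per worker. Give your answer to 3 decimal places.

At the steady state, Δk = 0, so s·k^α = (n + δ)·k.
Rearranging, k^(1−α) = s / (n + δ).
k^0.53 = 0.40 / (0.011 + 0.052) = 0.40 / 0.063 = 6.3492
k* = 6.3492^(1/0.53) ≈ 32.7012
y* = (k*)^α = 32.7012^0.47 ≈ 5.1504

y* = 5.150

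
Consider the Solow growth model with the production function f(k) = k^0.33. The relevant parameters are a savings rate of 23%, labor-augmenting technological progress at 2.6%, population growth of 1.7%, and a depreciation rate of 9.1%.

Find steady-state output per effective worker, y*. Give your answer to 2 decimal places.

Steady state requires s·f(k) = (n + g + δ)·k, i.e. s·k^α = (n + g + δ)·k.
Dividing both sides by k: k^(1−α) = s / (n + g + δ).
k^0.67 = 0.23 / (0.017 + 0.026 + 0.091) = 0.23 / 0.134 = 1.7164
k* = 1.7164^(1/0.67) ≈ 2.2396
y* = (k*)^α = 2.2396^0.33 ≈ 1.3048

y* = 1.30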